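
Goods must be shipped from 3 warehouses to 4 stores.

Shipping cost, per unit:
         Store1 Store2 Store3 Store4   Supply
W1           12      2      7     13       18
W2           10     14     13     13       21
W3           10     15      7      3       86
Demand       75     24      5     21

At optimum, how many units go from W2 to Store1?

Optimal shipments:
  W1–Store2: 18 × 2 = 36
  W2–Store1: 15 × 10 = 150
  W2–Store2: 6 × 14 = 84
  W3–Store1: 60 × 10 = 600
  W3–Store3: 5 × 7 = 35
  W3–Store4: 21 × 3 = 63
Total cost = 968.
So W2→Store1 carries 15 units.

15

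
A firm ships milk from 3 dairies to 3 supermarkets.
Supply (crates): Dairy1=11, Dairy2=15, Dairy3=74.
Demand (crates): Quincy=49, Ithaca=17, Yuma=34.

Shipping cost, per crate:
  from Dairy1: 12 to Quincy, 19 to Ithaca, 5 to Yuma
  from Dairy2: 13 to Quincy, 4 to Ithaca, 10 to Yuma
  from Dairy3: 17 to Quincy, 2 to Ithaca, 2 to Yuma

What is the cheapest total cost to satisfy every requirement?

820

An optimal shipping plan:
  Dairy1–Quincy: 11 crates
  Dairy2–Quincy: 15 crates
  Dairy3–Quincy: 23 crates
  Dairy3–Ithaca: 17 crates
  Dairy3–Yuma: 34 crates
Total cost = 820.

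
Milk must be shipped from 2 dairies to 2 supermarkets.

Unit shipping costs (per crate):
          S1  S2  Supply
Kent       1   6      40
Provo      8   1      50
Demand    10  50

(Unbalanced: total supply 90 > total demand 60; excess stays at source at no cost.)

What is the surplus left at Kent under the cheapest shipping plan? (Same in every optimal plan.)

An optimal plan:
  Kent→S1: 10 × 1 = 10
  Provo→S2: 50 × 1 = 50
Total cost = 60.
Kent ships 10 of its 40, leaving 30.

30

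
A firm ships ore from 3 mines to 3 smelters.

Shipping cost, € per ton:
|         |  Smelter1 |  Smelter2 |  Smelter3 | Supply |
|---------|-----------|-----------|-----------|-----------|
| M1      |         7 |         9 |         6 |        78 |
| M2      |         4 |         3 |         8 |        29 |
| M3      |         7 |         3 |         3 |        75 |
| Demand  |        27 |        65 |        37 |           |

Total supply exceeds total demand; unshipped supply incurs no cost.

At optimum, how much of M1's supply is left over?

53

An optimal plan:
  M1 to Smelter3: 25 tons
  M2 to Smelter1: 27 tons
  M2 to Smelter2: 2 tons
  M3 to Smelter2: 63 tons
  M3 to Smelter3: 12 tons
Total cost = €489.
M1 ships 25 of its 78, leaving 53.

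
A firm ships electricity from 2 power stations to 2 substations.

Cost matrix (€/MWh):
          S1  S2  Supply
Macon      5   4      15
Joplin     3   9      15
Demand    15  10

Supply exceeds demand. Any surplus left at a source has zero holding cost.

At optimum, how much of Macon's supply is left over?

An optimal plan:
  Macon–S2: 10 × €4 = €40
  Joplin–S1: 15 × €3 = €45
Total cost = €85.
Macon ships 10 of its 15, leaving 5.

5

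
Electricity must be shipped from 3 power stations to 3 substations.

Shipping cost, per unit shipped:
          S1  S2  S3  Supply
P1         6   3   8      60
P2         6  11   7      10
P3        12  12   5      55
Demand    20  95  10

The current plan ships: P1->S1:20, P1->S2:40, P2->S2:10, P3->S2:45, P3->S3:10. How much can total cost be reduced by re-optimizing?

110

Current plan cost = 20·6 + 40·3 + 10·11 + 45·12 + 10·5 = 940.
Optimal plan:
  P1–S2: 60 × 3 = 180
  P2–S1: 10 × 6 = 60
  P3–S1: 10 × 12 = 120
  P3–S2: 35 × 12 = 420
  P3–S3: 10 × 5 = 50
Optimal cost = 830.
Saving = 940 − 830 = 110.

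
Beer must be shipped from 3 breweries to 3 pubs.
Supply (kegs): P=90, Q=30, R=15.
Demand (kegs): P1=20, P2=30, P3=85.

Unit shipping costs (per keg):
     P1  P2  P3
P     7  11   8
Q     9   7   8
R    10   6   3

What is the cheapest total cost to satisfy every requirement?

One minimum-cost allocation:
  P->P1: 20 × 7 = 140
  P->P3: 70 × 8 = 560
  Q->P2: 30 × 7 = 210
  R->P3: 15 × 3 = 45
Total = 140 + 560 + 210 + 45 = 955.

955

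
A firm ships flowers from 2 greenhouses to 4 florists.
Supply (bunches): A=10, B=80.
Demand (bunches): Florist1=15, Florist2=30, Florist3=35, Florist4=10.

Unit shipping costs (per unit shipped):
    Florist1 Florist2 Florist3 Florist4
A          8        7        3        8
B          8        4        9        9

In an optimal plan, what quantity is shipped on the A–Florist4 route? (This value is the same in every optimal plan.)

The minimum-cost plan:
  A->Florist3: 10 × 3 = 30
  B->Florist1: 15 × 8 = 120
  B->Florist2: 30 × 4 = 120
  B->Florist3: 25 × 9 = 225
  B->Florist4: 10 × 9 = 90
Total cost = 585.
The route A→Florist4 is not used.

0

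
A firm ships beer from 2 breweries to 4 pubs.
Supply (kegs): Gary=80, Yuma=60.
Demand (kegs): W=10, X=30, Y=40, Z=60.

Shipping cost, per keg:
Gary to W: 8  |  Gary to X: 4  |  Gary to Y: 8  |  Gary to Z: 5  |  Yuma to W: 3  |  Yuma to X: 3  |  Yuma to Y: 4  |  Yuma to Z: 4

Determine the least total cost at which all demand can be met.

600

An optimal shipping plan:
  Gary→X: 30 × 4 = 120
  Gary→Z: 50 × 5 = 250
  Yuma→W: 10 × 3 = 30
  Yuma→Y: 40 × 4 = 160
  Yuma→Z: 10 × 4 = 40
Total = 120 + 250 + 30 + 160 + 40 = 600.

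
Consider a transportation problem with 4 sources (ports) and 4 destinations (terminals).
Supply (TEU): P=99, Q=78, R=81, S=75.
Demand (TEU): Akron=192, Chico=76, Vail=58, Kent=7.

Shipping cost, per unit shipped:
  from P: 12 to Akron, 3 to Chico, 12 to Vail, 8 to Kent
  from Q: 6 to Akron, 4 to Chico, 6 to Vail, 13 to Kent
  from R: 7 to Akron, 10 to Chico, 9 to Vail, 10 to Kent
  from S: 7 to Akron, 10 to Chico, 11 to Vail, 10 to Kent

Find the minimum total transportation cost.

Optimal allocation:
  P->Akron: 16 TEU
  P->Chico: 76 TEU
  P->Kent: 7 TEU
  Q->Akron: 20 TEU
  Q->Vail: 58 TEU
  R->Akron: 81 TEU
  S->Akron: 75 TEU
Total cost = 2036.
(Supply check: P ships 99; Q ships 78; R ships 81; S ships 75.)

2036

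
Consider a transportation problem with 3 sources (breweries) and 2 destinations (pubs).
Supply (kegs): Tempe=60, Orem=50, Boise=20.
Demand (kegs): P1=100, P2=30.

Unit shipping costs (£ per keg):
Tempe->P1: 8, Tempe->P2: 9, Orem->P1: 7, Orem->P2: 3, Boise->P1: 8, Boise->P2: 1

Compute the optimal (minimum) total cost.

Optimal allocation:
  Tempe to P1: 60 × £8 = £480
  Orem to P1: 40 × £7 = £280
  Orem to P2: 10 × £3 = £30
  Boise to P2: 20 × £1 = £20
Total = 480 + 280 + 30 + 20 = £810.
(Supply check: Tempe ships 60; Orem ships 50; Boise ships 20.)

810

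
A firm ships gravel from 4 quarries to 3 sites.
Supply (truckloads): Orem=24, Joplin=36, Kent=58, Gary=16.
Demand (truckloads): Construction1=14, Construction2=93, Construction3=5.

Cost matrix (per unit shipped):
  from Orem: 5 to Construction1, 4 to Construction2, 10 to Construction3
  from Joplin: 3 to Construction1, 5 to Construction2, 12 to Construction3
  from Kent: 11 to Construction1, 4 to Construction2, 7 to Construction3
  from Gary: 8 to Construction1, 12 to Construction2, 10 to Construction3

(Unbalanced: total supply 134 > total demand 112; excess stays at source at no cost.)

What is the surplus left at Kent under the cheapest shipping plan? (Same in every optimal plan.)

An optimal plan:
  Orem to Construction2: 24 × 4 = 96
  Joplin to Construction1: 14 × 3 = 42
  Joplin to Construction2: 16 × 5 = 80
  Kent to Construction2: 53 × 4 = 212
  Kent to Construction3: 5 × 7 = 35
Total cost = 465.
Kent ships 58 of its 58, leaving 0.

0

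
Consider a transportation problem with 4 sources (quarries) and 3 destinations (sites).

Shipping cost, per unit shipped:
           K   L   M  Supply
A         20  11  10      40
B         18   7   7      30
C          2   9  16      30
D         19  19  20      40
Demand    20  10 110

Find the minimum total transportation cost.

1540

Optimal allocation:
  A→M: 40 × 10 = 400
  B→M: 30 × 7 = 210
  C→K: 20 × 2 = 40
  C→L: 10 × 9 = 90
  D→M: 40 × 20 = 800
Total = 400 + 210 + 40 + 90 + 800 = 1540.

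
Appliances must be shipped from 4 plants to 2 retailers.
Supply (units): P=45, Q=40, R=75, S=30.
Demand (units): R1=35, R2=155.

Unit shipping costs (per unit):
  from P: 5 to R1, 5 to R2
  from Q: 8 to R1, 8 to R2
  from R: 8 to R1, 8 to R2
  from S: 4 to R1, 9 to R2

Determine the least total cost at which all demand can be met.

1265

One minimum-cost allocation:
  P to R1: 5 × 5 = 25
  P to R2: 40 × 5 = 200
  Q to R2: 40 × 8 = 320
  R to R2: 75 × 8 = 600
  S to R1: 30 × 4 = 120
Total = 25 + 200 + 320 + 600 + 120 = 1265.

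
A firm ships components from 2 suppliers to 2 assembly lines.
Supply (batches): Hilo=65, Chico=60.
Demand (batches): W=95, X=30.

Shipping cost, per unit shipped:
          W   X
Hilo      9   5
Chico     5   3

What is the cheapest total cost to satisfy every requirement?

765

An optimal shipping plan:
  Hilo->W: 35 × 9 = 315
  Hilo->X: 30 × 5 = 150
  Chico->W: 60 × 5 = 300
Total = 315 + 150 + 300 = 765.
(Supply check: Hilo ships 65; Chico ships 60.)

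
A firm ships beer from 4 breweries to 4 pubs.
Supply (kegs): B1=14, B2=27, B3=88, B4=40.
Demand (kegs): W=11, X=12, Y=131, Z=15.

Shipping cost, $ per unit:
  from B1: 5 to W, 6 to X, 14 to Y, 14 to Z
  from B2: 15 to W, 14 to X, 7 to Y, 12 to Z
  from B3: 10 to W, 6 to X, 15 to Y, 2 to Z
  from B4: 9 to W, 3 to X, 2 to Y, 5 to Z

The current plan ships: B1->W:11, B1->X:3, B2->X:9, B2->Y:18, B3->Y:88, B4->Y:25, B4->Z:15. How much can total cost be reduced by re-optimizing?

387

Current plan cost = 11·5 + 3·6 + 9·14 + 18·7 + 88·15 + 25·2 + 15·5 = $1770.
Optimal plan:
  B1 to W: 11 × $5 = $55
  B1 to Y: 3 × $14 = $42
  B2 to Y: 27 × $7 = $189
  B3 to X: 12 × $6 = $72
  B3 to Y: 61 × $15 = $915
  B3 to Z: 15 × $2 = $30
  B4 to Y: 40 × $2 = $80
Optimal cost = $1383.
Saving = 1770 − 1383 = $387.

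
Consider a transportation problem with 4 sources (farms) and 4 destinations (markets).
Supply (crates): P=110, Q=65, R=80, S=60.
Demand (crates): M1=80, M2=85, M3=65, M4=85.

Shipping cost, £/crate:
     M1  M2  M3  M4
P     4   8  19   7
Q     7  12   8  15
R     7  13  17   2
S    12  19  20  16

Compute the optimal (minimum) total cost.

2195

Optimal allocation:
  P–M1: 20 × £4 = £80
  P–M2: 85 × £8 = £680
  P–M4: 5 × £7 = £35
  Q–M3: 65 × £8 = £520
  R–M4: 80 × £2 = £160
  S–M1: 60 × £12 = £720
Total = 80 + 680 + 35 + 520 + 160 + 720 = £2195.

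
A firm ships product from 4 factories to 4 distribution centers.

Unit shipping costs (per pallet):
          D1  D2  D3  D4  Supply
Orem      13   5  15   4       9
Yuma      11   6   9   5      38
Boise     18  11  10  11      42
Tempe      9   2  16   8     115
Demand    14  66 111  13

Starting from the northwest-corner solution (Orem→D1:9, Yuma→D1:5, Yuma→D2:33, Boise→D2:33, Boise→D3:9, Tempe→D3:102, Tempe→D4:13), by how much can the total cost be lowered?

Current plan cost = 9·13 + 5·11 + 33·6 + 33·11 + 9·10 + 102·16 + 13·8 = 2559.
Optimal plan:
  Orem to D4: 9 × 4 = 36
  Yuma to D3: 38 × 9 = 342
  Boise to D3: 42 × 10 = 420
  Tempe to D1: 14 × 9 = 126
  Tempe to D2: 66 × 2 = 132
  Tempe to D3: 31 × 16 = 496
  Tempe to D4: 4 × 8 = 32
Optimal cost = 1584.
Saving = 2559 − 1584 = 975.

975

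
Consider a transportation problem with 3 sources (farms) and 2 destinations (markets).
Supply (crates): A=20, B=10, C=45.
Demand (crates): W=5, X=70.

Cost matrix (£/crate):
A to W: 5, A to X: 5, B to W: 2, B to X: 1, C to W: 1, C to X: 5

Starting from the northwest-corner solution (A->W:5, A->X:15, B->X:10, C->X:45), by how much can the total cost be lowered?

20

Current plan cost = 5·5 + 15·5 + 10·1 + 45·5 = £335.
Optimal plan:
  A→X: 20 crates
  B→X: 10 crates
  C→W: 5 crates
  C→X: 40 crates
Optimal cost = £315.
Saving = 335 − 315 = £20.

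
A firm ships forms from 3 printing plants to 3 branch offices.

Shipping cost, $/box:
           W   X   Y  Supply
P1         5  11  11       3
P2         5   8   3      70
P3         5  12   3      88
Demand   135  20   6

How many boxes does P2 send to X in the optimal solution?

The minimum-cost plan:
  P1->W: 3 boxes
  P2->W: 44 boxes
  P2->X: 20 boxes
  P2->Y: 6 boxes
  P3->W: 88 boxes
Total cost = $853.
So P2→X carries 20 boxes.

20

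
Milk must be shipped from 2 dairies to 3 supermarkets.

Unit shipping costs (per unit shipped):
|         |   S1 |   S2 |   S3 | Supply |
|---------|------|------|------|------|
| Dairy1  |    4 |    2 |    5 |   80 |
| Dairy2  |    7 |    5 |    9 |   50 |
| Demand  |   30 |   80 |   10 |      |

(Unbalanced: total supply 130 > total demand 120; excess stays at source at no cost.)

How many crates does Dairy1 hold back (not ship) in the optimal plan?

Minimum-cost shipments:
  Dairy1→S1: 30 × 4 = 120
  Dairy1→S2: 40 × 2 = 80
  Dairy1→S3: 10 × 5 = 50
  Dairy2→S2: 40 × 5 = 200
Total cost = 450.
Dairy1 ships 80 of its 80, leaving 0.

0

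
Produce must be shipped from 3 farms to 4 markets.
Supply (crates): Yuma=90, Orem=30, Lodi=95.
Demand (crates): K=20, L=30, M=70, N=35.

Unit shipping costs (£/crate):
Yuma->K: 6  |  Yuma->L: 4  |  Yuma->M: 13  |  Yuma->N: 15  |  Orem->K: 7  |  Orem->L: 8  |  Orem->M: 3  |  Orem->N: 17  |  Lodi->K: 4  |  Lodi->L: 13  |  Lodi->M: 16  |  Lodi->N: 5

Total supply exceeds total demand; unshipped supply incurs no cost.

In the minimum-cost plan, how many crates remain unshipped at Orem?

An optimal plan:
  Yuma→L: 30 crates
  Yuma→M: 40 crates
  Orem→M: 30 crates
  Lodi→K: 20 crates
  Lodi→N: 35 crates
Total cost = £985.
Orem ships 30 of its 30, leaving 0.

0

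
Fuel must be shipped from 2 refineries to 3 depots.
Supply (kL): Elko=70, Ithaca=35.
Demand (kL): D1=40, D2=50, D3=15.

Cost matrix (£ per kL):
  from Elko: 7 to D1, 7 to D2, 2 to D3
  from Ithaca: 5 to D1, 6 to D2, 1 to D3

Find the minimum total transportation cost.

590

Optimal allocation:
  Elko→D1: 5 × £7 = £35
  Elko→D2: 50 × £7 = £350
  Elko→D3: 15 × £2 = £30
  Ithaca→D1: 35 × £5 = £175
Total = 35 + 350 + 30 + 175 = £590.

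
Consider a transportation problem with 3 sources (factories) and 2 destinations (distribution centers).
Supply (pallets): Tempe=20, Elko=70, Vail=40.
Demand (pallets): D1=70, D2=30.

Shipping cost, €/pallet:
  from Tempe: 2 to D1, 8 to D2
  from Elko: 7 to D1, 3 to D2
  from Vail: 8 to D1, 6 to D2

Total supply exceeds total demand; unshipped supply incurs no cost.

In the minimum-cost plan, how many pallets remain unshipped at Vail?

An optimal plan:
  Tempe–D1: 20 × €2 = €40
  Elko–D1: 40 × €7 = €280
  Elko–D2: 30 × €3 = €90
  Vail–D1: 10 × €8 = €80
Total cost = €490.
Vail ships 10 of its 40, leaving 30.

30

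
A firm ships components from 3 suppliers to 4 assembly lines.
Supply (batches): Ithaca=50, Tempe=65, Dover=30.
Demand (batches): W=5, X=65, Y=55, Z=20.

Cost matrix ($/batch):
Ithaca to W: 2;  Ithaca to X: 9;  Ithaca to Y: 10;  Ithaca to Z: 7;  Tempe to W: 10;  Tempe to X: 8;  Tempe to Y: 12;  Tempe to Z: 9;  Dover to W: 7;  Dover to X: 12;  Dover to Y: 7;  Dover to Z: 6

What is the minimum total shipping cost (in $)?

One minimum-cost allocation:
  Ithaca→W: 5 × $2 = $10
  Ithaca→Y: 25 × $10 = $250
  Ithaca→Z: 20 × $7 = $140
  Tempe→X: 65 × $8 = $520
  Dover→Y: 30 × $7 = $210
Total = 10 + 250 + 140 + 520 + 210 = $1130.
(Supply check: Ithaca ships 50; Tempe ships 65; Dover ships 30.)

1130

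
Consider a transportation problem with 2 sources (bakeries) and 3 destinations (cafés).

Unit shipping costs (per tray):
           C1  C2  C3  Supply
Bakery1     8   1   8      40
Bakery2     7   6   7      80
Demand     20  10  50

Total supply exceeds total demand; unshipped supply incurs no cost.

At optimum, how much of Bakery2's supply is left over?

An optimal plan:
  Bakery1→C2: 10 × 1 = 10
  Bakery2→C1: 20 × 7 = 140
  Bakery2→C3: 50 × 7 = 350
Total cost = 500.
Bakery2 ships 70 of its 80, leaving 10.

10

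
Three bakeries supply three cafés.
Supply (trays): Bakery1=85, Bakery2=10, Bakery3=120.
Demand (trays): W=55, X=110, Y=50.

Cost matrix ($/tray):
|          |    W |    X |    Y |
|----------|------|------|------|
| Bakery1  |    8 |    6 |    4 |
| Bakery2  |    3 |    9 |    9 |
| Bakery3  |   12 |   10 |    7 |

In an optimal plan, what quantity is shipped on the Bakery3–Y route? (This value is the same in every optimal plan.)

Optimal shipments:
  Bakery1→X: 85 × $6 = $510
  Bakery2→W: 10 × $3 = $30
  Bakery3→W: 45 × $12 = $540
  Bakery3→X: 25 × $10 = $250
  Bakery3→Y: 50 × $7 = $350
Total cost = $1680.
So Bakery3→Y carries 50 trays.

50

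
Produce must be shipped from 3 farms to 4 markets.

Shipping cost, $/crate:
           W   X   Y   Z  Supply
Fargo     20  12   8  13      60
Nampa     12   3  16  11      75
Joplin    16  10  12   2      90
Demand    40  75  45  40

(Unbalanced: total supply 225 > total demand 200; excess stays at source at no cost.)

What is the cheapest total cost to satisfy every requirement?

Optimal allocation:
  Fargo to Y: 45 × $8 = $360
  Nampa to X: 75 × $3 = $225
  Joplin to W: 40 × $16 = $640
  Joplin to Z: 40 × $2 = $80
Total = 360 + 225 + 640 + 80 = $1305.

1305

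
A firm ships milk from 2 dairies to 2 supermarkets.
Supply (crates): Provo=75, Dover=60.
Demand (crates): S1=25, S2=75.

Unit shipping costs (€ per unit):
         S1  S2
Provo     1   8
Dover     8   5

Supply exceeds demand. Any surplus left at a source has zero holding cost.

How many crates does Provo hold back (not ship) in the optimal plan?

35

Minimum-cost shipments:
  Provo→S1: 25 × €1 = €25
  Provo→S2: 15 × €8 = €120
  Dover→S2: 60 × €5 = €300
Total cost = €445.
Provo ships 40 of its 75, leaving 35.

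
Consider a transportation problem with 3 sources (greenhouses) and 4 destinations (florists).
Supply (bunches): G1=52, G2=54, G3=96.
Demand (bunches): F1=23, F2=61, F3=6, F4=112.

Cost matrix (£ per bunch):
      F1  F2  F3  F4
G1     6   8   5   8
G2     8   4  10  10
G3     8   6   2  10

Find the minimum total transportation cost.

One minimum-cost allocation:
  G1→F4: 52 bunches
  G2→F2: 54 bunches
  G3→F1: 23 bunches
  G3→F2: 7 bunches
  G3→F3: 6 bunches
  G3→F4: 60 bunches
Total cost = £1470.
(Supply check: G1 ships 52; G2 ships 54; G3 ships 96.)

1470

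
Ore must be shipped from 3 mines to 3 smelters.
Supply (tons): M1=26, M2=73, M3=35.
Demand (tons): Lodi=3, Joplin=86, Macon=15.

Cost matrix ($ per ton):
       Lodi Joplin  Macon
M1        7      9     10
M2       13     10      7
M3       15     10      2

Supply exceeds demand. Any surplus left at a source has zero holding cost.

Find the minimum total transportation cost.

888

One minimum-cost allocation:
  M1→Lodi: 3 tons
  M1→Joplin: 23 tons
  M2→Joplin: 63 tons
  M3→Macon: 15 tons
Total cost = $888.
(Supply check: M1 ships 26; M2 ships 63; M3 ships 15.)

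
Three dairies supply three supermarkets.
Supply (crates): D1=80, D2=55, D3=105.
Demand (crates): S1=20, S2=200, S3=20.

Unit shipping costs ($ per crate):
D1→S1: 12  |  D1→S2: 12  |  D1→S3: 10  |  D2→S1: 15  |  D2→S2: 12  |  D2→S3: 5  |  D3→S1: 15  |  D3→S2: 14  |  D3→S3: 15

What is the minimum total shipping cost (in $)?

2950

A cheapest plan:
  D1→S1: 20 crates
  D1→S2: 60 crates
  D2→S2: 35 crates
  D2→S3: 20 crates
  D3→S2: 105 crates
Total cost = $2950.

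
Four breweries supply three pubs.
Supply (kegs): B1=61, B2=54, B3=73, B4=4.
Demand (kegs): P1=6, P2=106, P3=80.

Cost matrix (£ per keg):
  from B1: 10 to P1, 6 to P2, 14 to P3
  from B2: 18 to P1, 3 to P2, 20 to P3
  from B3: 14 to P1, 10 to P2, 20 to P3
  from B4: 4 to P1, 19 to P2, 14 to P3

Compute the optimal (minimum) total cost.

1960

One minimum-cost allocation:
  B1->P3: 61 × £14 = £854
  B2->P2: 54 × £3 = £162
  B3->P1: 2 × £14 = £28
  B3->P2: 52 × £10 = £520
  B3->P3: 19 × £20 = £380
  B4->P1: 4 × £4 = £16
Total = 854 + 162 + 28 + 520 + 380 + 16 = £1960.
(Supply check: B1 ships 61; B2 ships 54; B3 ships 73; B4 ships 4.)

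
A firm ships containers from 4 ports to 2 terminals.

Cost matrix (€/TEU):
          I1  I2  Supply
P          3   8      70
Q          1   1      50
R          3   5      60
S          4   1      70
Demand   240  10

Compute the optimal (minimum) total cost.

690

A cheapest plan:
  P–I1: 70 × €3 = €210
  Q–I1: 50 × €1 = €50
  R–I1: 60 × €3 = €180
  S–I1: 60 × €4 = €240
  S–I2: 10 × €1 = €10
Total = 210 + 50 + 180 + 240 + 10 = €690.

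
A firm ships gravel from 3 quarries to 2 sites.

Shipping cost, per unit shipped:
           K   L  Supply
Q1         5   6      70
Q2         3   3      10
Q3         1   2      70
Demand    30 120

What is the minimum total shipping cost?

560

A cheapest plan:
  Q1→K: 30 truckloads
  Q1→L: 40 truckloads
  Q2→L: 10 truckloads
  Q3→L: 70 truckloads
Total cost = 560.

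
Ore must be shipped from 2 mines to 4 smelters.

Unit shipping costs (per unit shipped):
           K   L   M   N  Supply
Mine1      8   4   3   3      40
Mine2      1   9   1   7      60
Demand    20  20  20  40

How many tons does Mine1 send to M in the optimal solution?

0

The minimum-cost plan:
  Mine1→L: 20 tons
  Mine1→N: 20 tons
  Mine2→K: 20 tons
  Mine2→M: 20 tons
  Mine2→N: 20 tons
Total cost = 320.
The route Mine1→M is not used.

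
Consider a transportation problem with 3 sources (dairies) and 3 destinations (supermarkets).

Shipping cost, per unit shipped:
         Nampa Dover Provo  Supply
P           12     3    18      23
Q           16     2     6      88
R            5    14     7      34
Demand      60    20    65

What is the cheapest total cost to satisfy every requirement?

A cheapest plan:
  P to Nampa: 23 crates
  Q to Nampa: 3 crates
  Q to Dover: 20 crates
  Q to Provo: 65 crates
  R to Nampa: 34 crates
Total cost = 924.
(Supply check: P ships 23; Q ships 88; R ships 34.)

924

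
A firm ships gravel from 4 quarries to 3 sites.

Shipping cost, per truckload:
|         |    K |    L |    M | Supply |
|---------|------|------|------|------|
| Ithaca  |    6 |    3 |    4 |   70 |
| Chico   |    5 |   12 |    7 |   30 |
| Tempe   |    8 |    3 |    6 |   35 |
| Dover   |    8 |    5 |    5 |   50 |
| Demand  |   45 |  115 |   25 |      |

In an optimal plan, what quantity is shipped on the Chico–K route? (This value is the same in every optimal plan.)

30

The minimum-cost plan:
  Ithaca→L: 70 truckloads
  Chico→K: 30 truckloads
  Tempe→L: 35 truckloads
  Dover→K: 15 truckloads
  Dover→L: 10 truckloads
  Dover→M: 25 truckloads
Total cost = 760.
So Chico→K carries 30 truckloads.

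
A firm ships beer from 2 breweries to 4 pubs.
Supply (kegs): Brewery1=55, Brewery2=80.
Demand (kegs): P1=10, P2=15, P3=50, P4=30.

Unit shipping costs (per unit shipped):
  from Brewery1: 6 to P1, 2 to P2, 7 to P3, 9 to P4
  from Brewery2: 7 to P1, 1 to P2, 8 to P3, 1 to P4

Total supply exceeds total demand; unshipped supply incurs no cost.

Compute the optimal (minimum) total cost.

460

An optimal shipping plan:
  Brewery1–P1: 10 × 6 = 60
  Brewery1–P3: 45 × 7 = 315
  Brewery2–P2: 15 × 1 = 15
  Brewery2–P3: 5 × 8 = 40
  Brewery2–P4: 30 × 1 = 30
Total = 60 + 315 + 15 + 40 + 30 = 460.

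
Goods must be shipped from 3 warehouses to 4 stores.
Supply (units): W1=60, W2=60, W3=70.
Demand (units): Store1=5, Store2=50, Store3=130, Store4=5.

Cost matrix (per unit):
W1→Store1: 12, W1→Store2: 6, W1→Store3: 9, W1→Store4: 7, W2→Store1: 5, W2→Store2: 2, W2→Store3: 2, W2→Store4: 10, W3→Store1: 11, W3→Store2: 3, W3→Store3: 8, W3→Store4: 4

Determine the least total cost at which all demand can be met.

An optimal shipping plan:
  W1->Store3: 60 × 9 = 540
  W2->Store1: 5 × 5 = 25
  W2->Store3: 55 × 2 = 110
  W3->Store2: 50 × 3 = 150
  W3->Store3: 15 × 8 = 120
  W3->Store4: 5 × 4 = 20
Total = 540 + 25 + 110 + 150 + 120 + 20 = 965.
(Supply check: W1 ships 60; W2 ships 60; W3 ships 70.)

965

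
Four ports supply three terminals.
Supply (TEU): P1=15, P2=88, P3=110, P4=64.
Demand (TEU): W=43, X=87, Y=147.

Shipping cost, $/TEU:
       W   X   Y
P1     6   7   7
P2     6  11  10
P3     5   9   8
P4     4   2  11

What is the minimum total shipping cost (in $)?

A cheapest plan:
  P1 to X: 15 × $7 = $105
  P2 to W: 43 × $6 = $258
  P2 to Y: 45 × $10 = $450
  P3 to X: 8 × $9 = $72
  P3 to Y: 102 × $8 = $816
  P4 to X: 64 × $2 = $128
Total = 105 + 258 + 450 + 72 + 816 + 128 = $1829.
(Supply check: P1 ships 15; P2 ships 88; P3 ships 110; P4 ships 64.)

1829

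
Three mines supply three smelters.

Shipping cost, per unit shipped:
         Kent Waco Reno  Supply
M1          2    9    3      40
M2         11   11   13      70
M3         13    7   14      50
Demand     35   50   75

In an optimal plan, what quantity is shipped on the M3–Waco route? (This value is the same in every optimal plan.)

Optimal shipments:
  M1→Reno: 40 × 3 = 120
  M2→Kent: 35 × 11 = 385
  M2→Reno: 35 × 13 = 455
  M3→Waco: 50 × 7 = 350
Total cost = 1310.
So M3→Waco carries 50 tons.

50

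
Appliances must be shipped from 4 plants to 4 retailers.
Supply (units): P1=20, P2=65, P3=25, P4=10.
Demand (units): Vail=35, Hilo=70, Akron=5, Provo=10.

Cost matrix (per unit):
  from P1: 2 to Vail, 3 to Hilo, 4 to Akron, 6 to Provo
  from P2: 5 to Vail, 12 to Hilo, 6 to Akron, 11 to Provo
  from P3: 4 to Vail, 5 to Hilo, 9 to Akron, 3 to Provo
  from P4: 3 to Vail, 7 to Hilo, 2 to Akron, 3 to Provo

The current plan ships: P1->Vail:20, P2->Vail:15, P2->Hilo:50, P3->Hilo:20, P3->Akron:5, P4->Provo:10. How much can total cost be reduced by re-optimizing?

170

Current plan cost = 20·2 + 15·5 + 50·12 + 20·5 + 5·9 + 10·3 = 890.
Optimal plan:
  P1 to Hilo: 20 units
  P2 to Vail: 35 units
  P2 to Hilo: 25 units
  P2 to Akron: 5 units
  P3 to Hilo: 25 units
  P4 to Provo: 10 units
Optimal cost = 720.
Saving = 890 − 720 = 170.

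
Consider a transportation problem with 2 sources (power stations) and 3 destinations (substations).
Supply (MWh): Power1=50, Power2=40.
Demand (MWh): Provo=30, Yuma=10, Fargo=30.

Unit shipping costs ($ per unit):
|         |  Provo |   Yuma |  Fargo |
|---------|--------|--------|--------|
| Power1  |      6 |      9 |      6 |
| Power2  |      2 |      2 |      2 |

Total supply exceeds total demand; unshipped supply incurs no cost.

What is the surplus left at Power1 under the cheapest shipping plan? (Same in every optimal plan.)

Minimum-cost shipments:
  Power1–Provo: 30 × $6 = $180
  Power2–Yuma: 10 × $2 = $20
  Power2–Fargo: 30 × $2 = $60
Total cost = $260.
Power1 ships 30 of its 50, leaving 20.

20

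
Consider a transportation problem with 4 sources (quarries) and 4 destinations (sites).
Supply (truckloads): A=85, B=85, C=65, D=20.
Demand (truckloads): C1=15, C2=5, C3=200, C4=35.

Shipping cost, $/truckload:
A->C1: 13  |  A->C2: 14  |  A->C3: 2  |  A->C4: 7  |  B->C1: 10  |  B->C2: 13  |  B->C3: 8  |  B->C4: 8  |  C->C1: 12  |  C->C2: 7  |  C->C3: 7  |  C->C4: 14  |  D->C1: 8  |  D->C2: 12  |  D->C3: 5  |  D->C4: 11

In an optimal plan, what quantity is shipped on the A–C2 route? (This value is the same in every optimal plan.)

0

Solving gives:
  A->C3: 85 × $2 = $170
  B->C1: 15 × $10 = $150
  B->C3: 35 × $8 = $280
  B->C4: 35 × $8 = $280
  C->C2: 5 × $7 = $35
  C->C3: 60 × $7 = $420
  D->C3: 20 × $5 = $100
Total cost = $1435.
The route A→C2 is not used.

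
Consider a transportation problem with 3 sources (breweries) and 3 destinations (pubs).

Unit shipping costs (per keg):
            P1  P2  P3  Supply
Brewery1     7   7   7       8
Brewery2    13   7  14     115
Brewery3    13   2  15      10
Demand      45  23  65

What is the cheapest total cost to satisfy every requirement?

One minimum-cost allocation:
  Brewery1->P3: 8 × 7 = 56
  Brewery2->P1: 45 × 13 = 585
  Brewery2->P2: 13 × 7 = 91
  Brewery2->P3: 57 × 14 = 798
  Brewery3->P2: 10 × 2 = 20
Total = 56 + 585 + 91 + 798 + 20 = 1550.

1550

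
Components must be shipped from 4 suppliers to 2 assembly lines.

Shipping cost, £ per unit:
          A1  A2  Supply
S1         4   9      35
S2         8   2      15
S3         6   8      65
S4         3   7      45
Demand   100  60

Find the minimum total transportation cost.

One minimum-cost allocation:
  S1->A1: 35 × £4 = £140
  S2->A2: 15 × £2 = £30
  S3->A1: 20 × £6 = £120
  S3->A2: 45 × £8 = £360
  S4->A1: 45 × £3 = £135
Total = 140 + 30 + 120 + 360 + 135 = £785.

785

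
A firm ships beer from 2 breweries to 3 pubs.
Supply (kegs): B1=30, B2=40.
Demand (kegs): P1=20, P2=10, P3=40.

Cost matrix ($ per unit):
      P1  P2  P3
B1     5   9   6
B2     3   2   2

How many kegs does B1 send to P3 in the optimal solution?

The minimum-cost plan:
  B1→P1: 20 × $5 = $100
  B1→P3: 10 × $6 = $60
  B2→P2: 10 × $2 = $20
  B2→P3: 30 × $2 = $60
Total cost = $240.
So B1→P3 carries 10 kegs.

10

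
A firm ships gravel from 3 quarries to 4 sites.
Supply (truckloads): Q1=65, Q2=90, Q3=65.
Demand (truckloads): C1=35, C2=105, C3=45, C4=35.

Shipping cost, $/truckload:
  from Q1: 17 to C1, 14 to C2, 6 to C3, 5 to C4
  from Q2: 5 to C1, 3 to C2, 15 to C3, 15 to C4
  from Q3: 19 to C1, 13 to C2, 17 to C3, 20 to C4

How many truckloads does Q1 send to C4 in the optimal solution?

35

Optimal shipments:
  Q1 to C3: 30 × $6 = $180
  Q1 to C4: 35 × $5 = $175
  Q2 to C1: 35 × $5 = $175
  Q2 to C2: 55 × $3 = $165
  Q3 to C2: 50 × $13 = $650
  Q3 to C3: 15 × $17 = $255
Total cost = $1600.
So Q1→C4 carries 35 truckloads.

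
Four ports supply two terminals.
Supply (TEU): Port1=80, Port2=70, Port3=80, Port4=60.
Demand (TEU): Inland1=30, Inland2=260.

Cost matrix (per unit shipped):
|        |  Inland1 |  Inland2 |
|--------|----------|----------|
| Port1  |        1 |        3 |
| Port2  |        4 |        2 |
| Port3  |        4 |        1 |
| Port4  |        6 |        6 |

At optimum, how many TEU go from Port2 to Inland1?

0

Solving gives:
  Port1->Inland1: 30 TEU
  Port1->Inland2: 50 TEU
  Port2->Inland2: 70 TEU
  Port3->Inland2: 80 TEU
  Port4->Inland2: 60 TEU
Total cost = 760.
The route Port2→Inland1 is not used.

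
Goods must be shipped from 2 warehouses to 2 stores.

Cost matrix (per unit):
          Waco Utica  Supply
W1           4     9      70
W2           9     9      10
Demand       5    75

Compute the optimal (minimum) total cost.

695

Optimal allocation:
  W1–Waco: 5 × 4 = 20
  W1–Utica: 65 × 9 = 585
  W2–Utica: 10 × 9 = 90
Total = 20 + 585 + 90 = 695.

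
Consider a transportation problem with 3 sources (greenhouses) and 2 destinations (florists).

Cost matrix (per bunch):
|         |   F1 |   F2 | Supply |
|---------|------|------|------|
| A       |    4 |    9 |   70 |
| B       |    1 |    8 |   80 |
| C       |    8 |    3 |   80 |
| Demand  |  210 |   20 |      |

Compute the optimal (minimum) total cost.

An optimal shipping plan:
  A→F1: 70 × 4 = 280
  B→F1: 80 × 1 = 80
  C→F1: 60 × 8 = 480
  C→F2: 20 × 3 = 60
Total = 280 + 80 + 480 + 60 = 900.

900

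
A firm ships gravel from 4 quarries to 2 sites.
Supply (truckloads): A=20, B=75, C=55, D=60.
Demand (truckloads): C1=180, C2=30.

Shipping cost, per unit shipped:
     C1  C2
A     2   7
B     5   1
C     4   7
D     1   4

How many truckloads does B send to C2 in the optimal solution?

30

Solving gives:
  A–C1: 20 × 2 = 40
  B–C1: 45 × 5 = 225
  B–C2: 30 × 1 = 30
  C–C1: 55 × 4 = 220
  D–C1: 60 × 1 = 60
Total cost = 575.
So B→C2 carries 30 truckloads.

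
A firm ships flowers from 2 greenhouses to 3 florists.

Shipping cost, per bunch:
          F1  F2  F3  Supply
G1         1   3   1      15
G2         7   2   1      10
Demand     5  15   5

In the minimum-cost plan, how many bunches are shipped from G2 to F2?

10

The minimum-cost plan:
  G1→F1: 5 × 1 = 5
  G1→F2: 5 × 3 = 15
  G1→F3: 5 × 1 = 5
  G2→F2: 10 × 2 = 20
Total cost = 45.
So G2→F2 carries 10 bunches.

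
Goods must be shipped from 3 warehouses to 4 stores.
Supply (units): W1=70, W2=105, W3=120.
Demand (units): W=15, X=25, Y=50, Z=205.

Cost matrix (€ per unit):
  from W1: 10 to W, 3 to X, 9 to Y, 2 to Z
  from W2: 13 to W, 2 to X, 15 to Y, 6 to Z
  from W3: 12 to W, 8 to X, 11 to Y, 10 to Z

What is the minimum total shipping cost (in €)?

1950

An optimal shipping plan:
  W1 to Z: 70 × €2 = €140
  W2 to X: 25 × €2 = €50
  W2 to Z: 80 × €6 = €480
  W3 to W: 15 × €12 = €180
  W3 to Y: 50 × €11 = €550
  W3 to Z: 55 × €10 = €550
Total = 140 + 50 + 480 + 180 + 550 + 550 = €1950.
(Supply check: W1 ships 70; W2 ships 105; W3 ships 120.)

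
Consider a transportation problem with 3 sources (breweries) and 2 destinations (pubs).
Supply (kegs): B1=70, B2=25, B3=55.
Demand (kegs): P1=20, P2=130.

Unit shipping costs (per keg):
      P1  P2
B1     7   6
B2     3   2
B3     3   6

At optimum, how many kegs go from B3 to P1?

20

The minimum-cost plan:
  B1 to P2: 70 × 6 = 420
  B2 to P2: 25 × 2 = 50
  B3 to P1: 20 × 3 = 60
  B3 to P2: 35 × 6 = 210
Total cost = 740.
So B3→P1 carries 20 kegs.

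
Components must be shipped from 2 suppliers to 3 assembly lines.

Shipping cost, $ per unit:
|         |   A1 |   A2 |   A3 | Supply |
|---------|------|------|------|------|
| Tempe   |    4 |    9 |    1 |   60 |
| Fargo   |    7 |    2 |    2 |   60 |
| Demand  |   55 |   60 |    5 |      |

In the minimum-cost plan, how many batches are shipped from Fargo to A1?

Solving gives:
  Tempe–A1: 55 × $4 = $220
  Tempe–A3: 5 × $1 = $5
  Fargo–A2: 60 × $2 = $120
Total cost = $345.
The route Fargo→A1 is not used.

0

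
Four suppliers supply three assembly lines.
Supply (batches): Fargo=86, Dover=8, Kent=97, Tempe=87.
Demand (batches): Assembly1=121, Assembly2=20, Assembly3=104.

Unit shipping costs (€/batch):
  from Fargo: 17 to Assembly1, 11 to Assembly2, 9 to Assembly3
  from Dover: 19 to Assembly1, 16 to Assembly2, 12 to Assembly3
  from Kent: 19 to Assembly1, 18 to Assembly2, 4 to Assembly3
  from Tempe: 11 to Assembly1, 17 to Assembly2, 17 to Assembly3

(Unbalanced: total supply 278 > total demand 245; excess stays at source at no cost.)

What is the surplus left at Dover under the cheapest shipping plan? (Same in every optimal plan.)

8

An optimal plan:
  Fargo to Assembly1: 34 × €17 = €578
  Fargo to Assembly2: 20 × €11 = €220
  Fargo to Assembly3: 7 × €9 = €63
  Kent to Assembly3: 97 × €4 = €388
  Tempe to Assembly1: 87 × €11 = €957
Total cost = €2206.
Dover ships 0 of its 8, leaving 8.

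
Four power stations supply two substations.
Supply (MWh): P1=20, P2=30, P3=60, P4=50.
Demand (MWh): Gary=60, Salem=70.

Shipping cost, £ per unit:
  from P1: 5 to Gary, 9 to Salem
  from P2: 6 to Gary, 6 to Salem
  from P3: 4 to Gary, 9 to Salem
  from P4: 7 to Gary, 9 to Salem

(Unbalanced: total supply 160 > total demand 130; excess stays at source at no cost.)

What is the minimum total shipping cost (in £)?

780

Optimal allocation:
  P1–Salem: 20 × £9 = £180
  P2–Salem: 30 × £6 = £180
  P3–Gary: 60 × £4 = £240
  P4–Salem: 20 × £9 = £180
Total = 180 + 180 + 240 + 180 = £780.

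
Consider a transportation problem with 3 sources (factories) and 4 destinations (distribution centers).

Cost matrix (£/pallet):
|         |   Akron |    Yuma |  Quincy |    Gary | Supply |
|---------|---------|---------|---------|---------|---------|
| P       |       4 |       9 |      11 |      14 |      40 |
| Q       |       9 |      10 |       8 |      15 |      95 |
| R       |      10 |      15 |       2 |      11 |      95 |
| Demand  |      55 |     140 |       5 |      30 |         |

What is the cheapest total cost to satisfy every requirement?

One minimum-cost allocation:
  P->Yuma: 40 × £9 = £360
  Q->Yuma: 95 × £10 = £950
  R->Akron: 55 × £10 = £550
  R->Yuma: 5 × £15 = £75
  R->Quincy: 5 × £2 = £10
  R->Gary: 30 × £11 = £330
Total = 360 + 950 + 550 + 75 + 10 + 330 = £2275.

2275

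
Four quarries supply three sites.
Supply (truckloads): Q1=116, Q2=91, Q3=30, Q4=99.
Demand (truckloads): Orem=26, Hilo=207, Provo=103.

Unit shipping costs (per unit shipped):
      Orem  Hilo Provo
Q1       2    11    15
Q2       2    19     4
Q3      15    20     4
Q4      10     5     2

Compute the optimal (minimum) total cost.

2147

An optimal shipping plan:
  Q1–Orem: 8 × 2 = 16
  Q1–Hilo: 108 × 11 = 1188
  Q2–Orem: 18 × 2 = 36
  Q2–Provo: 73 × 4 = 292
  Q3–Provo: 30 × 4 = 120
  Q4–Hilo: 99 × 5 = 495
Total = 16 + 1188 + 36 + 292 + 120 + 495 = 2147.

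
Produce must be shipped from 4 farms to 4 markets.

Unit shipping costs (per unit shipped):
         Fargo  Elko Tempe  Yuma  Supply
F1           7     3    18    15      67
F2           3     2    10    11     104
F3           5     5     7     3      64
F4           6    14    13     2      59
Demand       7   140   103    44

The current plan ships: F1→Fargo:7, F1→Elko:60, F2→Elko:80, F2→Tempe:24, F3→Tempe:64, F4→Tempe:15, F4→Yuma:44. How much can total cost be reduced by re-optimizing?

Current plan cost = 7·7 + 60·3 + 80·2 + 24·10 + 64·7 + 15·13 + 44·2 = 1360.
Optimal plan:
  F1 to Elko: 67 × 3 = 201
  F2 to Fargo: 7 × 3 = 21
  F2 to Elko: 73 × 2 = 146
  F2 to Tempe: 24 × 10 = 240
  F3 to Tempe: 64 × 7 = 448
  F4 to Tempe: 15 × 13 = 195
  F4 to Yuma: 44 × 2 = 88
Optimal cost = 1339.
Saving = 1360 − 1339 = 21.

21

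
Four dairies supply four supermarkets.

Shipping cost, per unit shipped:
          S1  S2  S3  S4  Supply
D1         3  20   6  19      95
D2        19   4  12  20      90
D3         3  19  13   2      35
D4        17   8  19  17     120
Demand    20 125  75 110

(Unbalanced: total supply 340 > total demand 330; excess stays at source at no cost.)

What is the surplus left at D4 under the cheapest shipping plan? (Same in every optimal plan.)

An optimal plan:
  D1–S1: 20 crates
  D1–S3: 75 crates
  D2–S2: 90 crates
  D3–S4: 35 crates
  D4–S2: 35 crates
  D4–S4: 75 crates
Total cost = 2495.
D4 ships 110 of its 120, leaving 10.

10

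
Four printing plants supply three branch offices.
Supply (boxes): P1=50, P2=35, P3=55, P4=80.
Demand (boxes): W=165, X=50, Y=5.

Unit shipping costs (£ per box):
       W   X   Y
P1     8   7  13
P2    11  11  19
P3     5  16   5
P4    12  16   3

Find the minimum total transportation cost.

1925

Optimal allocation:
  P1→X: 50 boxes
  P2→W: 35 boxes
  P3→W: 55 boxes
  P4→W: 75 boxes
  P4→Y: 5 boxes
Total cost = £1925.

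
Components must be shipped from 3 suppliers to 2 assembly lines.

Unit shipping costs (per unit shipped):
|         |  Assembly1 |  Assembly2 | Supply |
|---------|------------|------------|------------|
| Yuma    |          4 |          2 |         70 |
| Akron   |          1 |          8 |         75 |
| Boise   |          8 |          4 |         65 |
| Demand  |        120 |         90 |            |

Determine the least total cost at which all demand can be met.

565

An optimal shipping plan:
  Yuma–Assembly1: 45 × 4 = 180
  Yuma–Assembly2: 25 × 2 = 50
  Akron–Assembly1: 75 × 1 = 75
  Boise–Assembly2: 65 × 4 = 260
Total = 180 + 50 + 75 + 260 = 565.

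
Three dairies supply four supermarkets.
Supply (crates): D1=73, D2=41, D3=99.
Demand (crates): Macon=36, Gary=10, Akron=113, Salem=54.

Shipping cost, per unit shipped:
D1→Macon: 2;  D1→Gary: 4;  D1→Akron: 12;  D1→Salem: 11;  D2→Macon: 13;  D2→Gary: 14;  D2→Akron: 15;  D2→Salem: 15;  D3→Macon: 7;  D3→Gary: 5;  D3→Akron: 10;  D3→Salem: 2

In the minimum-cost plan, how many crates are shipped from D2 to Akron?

Optimal shipments:
  D1–Macon: 36 crates
  D1–Gary: 10 crates
  D1–Akron: 27 crates
  D2–Akron: 41 crates
  D3–Akron: 45 crates
  D3–Salem: 54 crates
Total cost = 1609.
So D2→Akron carries 41 crates.

41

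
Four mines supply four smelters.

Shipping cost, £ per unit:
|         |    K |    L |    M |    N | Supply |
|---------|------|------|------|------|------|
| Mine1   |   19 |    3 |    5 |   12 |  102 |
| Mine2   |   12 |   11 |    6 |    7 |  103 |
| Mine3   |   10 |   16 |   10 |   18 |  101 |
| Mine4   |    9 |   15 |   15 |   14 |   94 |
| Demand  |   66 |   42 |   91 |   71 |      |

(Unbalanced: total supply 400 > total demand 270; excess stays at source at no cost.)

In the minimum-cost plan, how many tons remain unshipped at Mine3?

101

An optimal plan:
  Mine1 to L: 42 tons
  Mine1 to M: 60 tons
  Mine2 to M: 31 tons
  Mine2 to N: 71 tons
  Mine4 to K: 66 tons
Total cost = £1703.
Mine3 ships 0 of its 101, leaving 101.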